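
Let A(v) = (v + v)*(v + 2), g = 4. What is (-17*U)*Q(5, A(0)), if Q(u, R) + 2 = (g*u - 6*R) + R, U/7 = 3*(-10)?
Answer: 64260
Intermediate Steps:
U = -210 (U = 7*(3*(-10)) = 7*(-30) = -210)
A(v) = 2*v*(2 + v) (A(v) = (2*v)*(2 + v) = 2*v*(2 + v))
Q(u, R) = -2 - 5*R + 4*u (Q(u, R) = -2 + ((4*u - 6*R) + R) = -2 + ((-6*R + 4*u) + R) = -2 + (-5*R + 4*u) = -2 - 5*R + 4*u)
(-17*U)*Q(5, A(0)) = (-17*(-210))*(-2 - 10*0*(2 + 0) + 4*5) = 3570*(-2 - 10*0*2 + 20) = 3570*(-2 - 5*0 + 20) = 3570*(-2 + 0 + 20) = 3570*18 = 64260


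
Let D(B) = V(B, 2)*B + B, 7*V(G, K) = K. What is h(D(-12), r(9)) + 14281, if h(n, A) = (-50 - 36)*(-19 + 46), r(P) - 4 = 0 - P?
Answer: 11959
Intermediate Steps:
V(G, K) = K/7
r(P) = 4 - P (r(P) = 4 + (0 - P) = 4 - P)
D(B) = 9*B/7 (D(B) = ((⅐)*2)*B + B = 2*B/7 + B = 9*B/7)
h(n, A) = -2322 (h(n, A) = -86*27 = -2322)
h(D(-12), r(9)) + 14281 = -2322 + 14281 = 11959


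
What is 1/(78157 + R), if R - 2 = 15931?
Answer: 1/94090 ≈ 1.0628e-5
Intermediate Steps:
R = 15933 (R = 2 + 15931 = 15933)
1/(78157 + R) = 1/(78157 + 15933) = 1/94090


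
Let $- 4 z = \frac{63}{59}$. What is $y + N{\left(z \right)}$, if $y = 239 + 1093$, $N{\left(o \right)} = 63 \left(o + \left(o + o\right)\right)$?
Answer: $\frac{302445}{236} \approx 1281.5$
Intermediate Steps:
$z = - \frac{63}{236}$ ($z = - \frac{63 \cdot \frac{1}{59}}{4} = \left(- \frac{1}{4}\right) \frac{63}{59} = - \frac{63}{236} \approx -0.26695$)
$N{\left(o \right)} = 189 o$ ($N{\left(o \right)} = 63 \left(o + 2 o\right) = 63 \cdot 3 o = 189 o$)
$y = 1332$
$y + N{\left(z \right)} = 1332 + 189 \left(- \frac{63}{236}\right) = 1332 - \frac{11907}{236} = \frac{302445}{236}$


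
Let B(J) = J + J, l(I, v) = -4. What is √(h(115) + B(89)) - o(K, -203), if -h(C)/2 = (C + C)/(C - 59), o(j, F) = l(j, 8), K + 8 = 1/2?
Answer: 4 + √33278/14 ≈ 17.030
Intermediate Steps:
B(J) = 2*J
K = -15/2 (K = -8 + 1/2 = -8 + ½ = -15/2 ≈ -7.5000)
o(j, F) = -4
h(C) = -4*C/(-59 + C) (h(C) = -2*(C + C)/(C - 59) = -2*2*C/(-59 + C) = -4*C/(-59 + C))
√(h(115) + B(89)) - o(K, -203) = √(-4*115/(-59 + 115) + 2*89) - 1*(-4) = √(-4*115/56 + 178) + 4 = √(-4*115*1/56 + 178) + 4 = √(-115/14 + 178) + 4 = √(2377/14) + 4 = √33278/14 + 4 = 4 + √33278/14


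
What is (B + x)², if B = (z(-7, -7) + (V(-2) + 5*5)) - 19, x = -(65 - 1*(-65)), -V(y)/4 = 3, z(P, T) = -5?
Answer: 19881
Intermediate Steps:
V(y) = -12 (V(y) = -4*3 = -12)
x = -130 (x = -(65 + 65) = -1*130 = -130)
B = -11 (B = (-5 + (-12 + 5*5)) - 19 = (-5 + (-12 + 25)) - 19 = (-5 + 13) - 19 = 8 - 19 = -11)
(B + x)² = (-11 - 130)² = (-141)² = 19881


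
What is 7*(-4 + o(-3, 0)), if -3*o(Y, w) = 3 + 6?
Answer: -49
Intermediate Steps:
o(Y, w) = -3 (o(Y, w) = -(3 + 6)/3 = -⅓*9 = -3)
7*(-4 + o(-3, 0)) = 7*(-4 - 3) = 7*(-7) = -49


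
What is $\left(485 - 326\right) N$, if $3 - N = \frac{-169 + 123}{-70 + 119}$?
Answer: $\frac{30687}{49} \approx 626.27$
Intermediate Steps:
$N = \frac{193}{49}$ ($N = 3 - \frac{-169 + 123}{-70 + 119} = 3 - - \frac{46}{49} = 3 + \frac{46}{49} = \frac{193}{49} \approx 3.9388$)
$\left(485 - 326\right) N = \left(485 - 326\right) \frac{193}{49} = 159 \cdot \frac{193}{49} = \frac{30687}{49}$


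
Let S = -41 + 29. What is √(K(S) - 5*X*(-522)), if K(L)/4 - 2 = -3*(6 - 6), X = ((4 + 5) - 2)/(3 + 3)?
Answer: √3053 ≈ 55.254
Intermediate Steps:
X = 7/6 (X = (9 - 2)/6 = 7*(⅙) = 7/6 ≈ 1.1667)
S = -12
K(L) = 8 (K(L) = 8 + 4*(-3*(6 - 6)) = 8 + 4*(-3*0) = 8 + 4*0 = 8 + 0 = 8)
√(K(S) - 5*X*(-522)) = √(8 - 5*7/6*(-522)) = √(8 - 35/6*(-522)) = √(8 + 3045) = √3053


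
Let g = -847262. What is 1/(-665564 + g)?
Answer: -1/1512826 ≈ -6.6101e-7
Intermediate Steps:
1/(-665564 + g) = 1/(-665564 - 847262) = 1/(-1512826) = -1/1512826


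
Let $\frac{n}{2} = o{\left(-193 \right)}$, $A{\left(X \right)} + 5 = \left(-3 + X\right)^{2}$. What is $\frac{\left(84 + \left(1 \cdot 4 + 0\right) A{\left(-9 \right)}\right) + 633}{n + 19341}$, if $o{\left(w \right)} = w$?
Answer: $\frac{1273}{18955} \approx 0.067159$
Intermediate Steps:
$A{\left(X \right)} = -5 + \left(-3 + X\right)^{2}$
$n = -386$ ($n = 2 \left(-193\right) = -386$)
$\frac{\left(84 + \left(1 \cdot 4 + 0\right) A{\left(-9 \right)}\right) + 633}{n + 19341} = \frac{\left(84 + \left(1 \cdot 4 + 0\right) \left(-5 + \left(-3 - 9\right)^{2}\right)\right) + 633}{-386 + 19341} = \frac{\left(84 + \left(4 + 0\right) \left(-5 + \left(-12\right)^{2}\right)\right) + 633}{18955} = \left(\left(84 + 4 \left(-5 + 144\right)\right) + 633\right) \frac{1}{18955} = \left(\left(84 + 4 \cdot 139\right) + 633\right) \frac{1}{18955} = \left(\left(84 + 556\right) + 633\right) \frac{1}{18955} = \left(640 + 633\right) \frac{1}{18955} = 1273 \cdot \frac{1}{18955} = \frac{1273}{18955}$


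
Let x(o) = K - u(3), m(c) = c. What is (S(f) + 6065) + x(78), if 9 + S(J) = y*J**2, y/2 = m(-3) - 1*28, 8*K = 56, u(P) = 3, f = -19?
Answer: -16322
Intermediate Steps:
K = 7 (K = (1/8)*56 = 7)
x(o) = 4 (x(o) = 7 - 1*3 = 7 - 3 = 4)
y = -62 (y = 2*(-3 - 1*28) = 2*(-3 - 28) = 2*(-31) = -62)
S(J) = -9 - 62*J**2
(S(f) + 6065) + x(78) = ((-9 - 62*(-19)**2) + 6065) + 4 = ((-9 - 62*361) + 6065) + 4 = ((-9 - 22382) + 6065) + 4 = (-22391 + 6065) + 4 = -16326 + 4 = -16322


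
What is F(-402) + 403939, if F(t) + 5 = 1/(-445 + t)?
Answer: 342132097/847 ≈ 4.0393e+5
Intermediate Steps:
F(t) = -5 + 1/(-445 + t)
F(-402) + 403939 = (2226 - 5*(-402))/(-445 - 402) + 403939 = (2226 + 2010)/(-847) + 403939 = -1/847*4236 + 403939 = -4236/847 + 403939 = 342132097/847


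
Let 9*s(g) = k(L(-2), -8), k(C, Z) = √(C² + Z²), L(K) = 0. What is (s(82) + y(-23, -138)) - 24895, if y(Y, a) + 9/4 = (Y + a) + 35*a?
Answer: -1075945/36 ≈ -29887.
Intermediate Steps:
y(Y, a) = -9/4 + Y + 36*a (y(Y, a) = -9/4 + ((Y + a) + 35*a) = -9/4 + (Y + 36*a) = -9/4 + Y + 36*a)
s(g) = 8/9 (s(g) = √(0² + (-8)²)/9 = √(0 + 64)/9 = √64/9 = (⅑)*8 = 8/9)
(s(82) + y(-23, -138)) - 24895 = (8/9 + (-9/4 - 23 + 36*(-138))) - 24895 = (8/9 + (-9/4 - 23 - 4968)) - 24895 = (8/9 - 19973/4) - 24895 = -179725/36 - 24895 = -1075945/36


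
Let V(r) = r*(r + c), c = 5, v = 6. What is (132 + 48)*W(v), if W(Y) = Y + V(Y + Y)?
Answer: 37800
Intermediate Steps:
V(r) = r*(5 + r) (V(r) = r*(r + 5) = r*(5 + r))
W(Y) = Y + 2*Y*(5 + 2*Y) (W(Y) = Y + (Y + Y)*(5 + (Y + Y)) = Y + (2*Y)*(5 + 2*Y) = Y + 2*Y*(5 + 2*Y))
(132 + 48)*W(v) = (132 + 48)*(6*(11 + 4*6)) = 180*(6*(11 + 24)) = 180*(6*35) = 180*210 = 37800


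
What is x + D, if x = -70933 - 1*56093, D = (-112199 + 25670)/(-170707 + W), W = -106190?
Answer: -11724343931/92299 ≈ -1.2703e+5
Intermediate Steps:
D = 28843/92299 (D = (-112199 + 25670)/(-170707 - 106190) = -86529/(-276897) = -86529*(-1/276897) = 28843/92299 ≈ 0.31250)
x = -127026 (x = -70933 - 56093 = -127026)
x + D = -127026 + 28843/92299 = -11724343931/92299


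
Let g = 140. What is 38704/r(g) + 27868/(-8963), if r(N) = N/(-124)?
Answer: -10754997892/313705 ≈ -34284.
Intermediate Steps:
r(N) = -N/124 (r(N) = N*(-1/124) = -N/124)
38704/r(g) + 27868/(-8963) = 38704/((-1/124*140)) + 27868/(-8963) = 38704/(-35/31) + 27868*(-1/8963) = 38704*(-31/35) - 27868/8963 = -1199824/35 - 27868/8963 = -10754997892/313705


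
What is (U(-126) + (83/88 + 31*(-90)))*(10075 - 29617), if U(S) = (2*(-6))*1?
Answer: 2408483103/44 ≈ 5.4738e+7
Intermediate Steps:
U(S) = -12 (U(S) = -12*1 = -12)
(U(-126) + (83/88 + 31*(-90)))*(10075 - 29617) = (-12 + (83/88 + 31*(-90)))*(10075 - 29617) = (-12 + (83*(1/88) - 2790))*(-19542) = (-12 + (83/88 - 2790))*(-19542) = (-12 - 245437/88)*(-19542) = -246493/88*(-19542) = 2408483103/44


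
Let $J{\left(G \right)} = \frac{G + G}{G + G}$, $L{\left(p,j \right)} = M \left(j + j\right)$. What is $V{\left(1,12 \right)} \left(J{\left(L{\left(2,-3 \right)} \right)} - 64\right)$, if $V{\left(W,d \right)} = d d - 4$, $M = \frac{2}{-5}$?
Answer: $-8820$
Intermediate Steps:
$M = - \frac{2}{5}$ ($M = 2 \left(- \frac{1}{5}\right) = - \frac{2}{5} \approx -0.4$)
$V{\left(W,d \right)} = -4 + d^{2}$ ($V{\left(W,d \right)} = d^{2} - 4 = -4 + d^{2}$)
$L{\left(p,j \right)} = - \frac{4 j}{5}$ ($L{\left(p,j \right)} = - \frac{2 \left(j + j\right)}{5} = - \frac{2 \cdot 2 j}{5} = - \frac{4 j}{5}$)
$J{\left(G \right)} = 1$ ($J{\left(G \right)} = \frac{2 G}{2 G} = 2 G \frac{1}{2 G} = 1$)
$V{\left(1,12 \right)} \left(J{\left(L{\left(2,-3 \right)} \right)} - 64\right) = \left(-4 + 12^{2}\right) \left(1 - 64\right) = \left(-4 + 144\right) \left(-63\right) = 140 \left(-63\right) = -8820$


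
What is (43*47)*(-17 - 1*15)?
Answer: -64672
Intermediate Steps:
(43*47)*(-17 - 1*15) = 2021*(-17 - 15) = 2021*(-32) = -64672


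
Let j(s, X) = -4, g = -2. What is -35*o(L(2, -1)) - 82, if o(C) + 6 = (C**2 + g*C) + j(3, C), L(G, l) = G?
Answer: 268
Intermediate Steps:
o(C) = -10 + C**2 - 2*C (o(C) = -6 + ((C**2 - 2*C) - 4) = -6 + (-4 + C**2 - 2*C) = -10 + C**2 - 2*C)
-35*o(L(2, -1)) - 82 = -35*(-10 + 2**2 - 2*2) - 82 = -35*(-10 + 4 - 4) - 82 = -35*(-10) - 82 = 350 - 82 = 268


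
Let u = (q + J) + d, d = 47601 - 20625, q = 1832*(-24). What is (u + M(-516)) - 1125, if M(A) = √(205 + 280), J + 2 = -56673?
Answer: -74792 + √485 ≈ -74770.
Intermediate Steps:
q = -43968
J = -56675 (J = -2 - 56673 = -56675)
d = 26976
M(A) = √485
u = -73667 (u = (-43968 - 56675) + 26976 = -100643 + 26976 = -73667)
(u + M(-516)) - 1125 = (-73667 + √485) - 1125 = -74792 + √485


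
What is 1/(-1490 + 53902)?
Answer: 1/52412 ≈ 1.9080e-5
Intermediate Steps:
1/(-1490 + 53902) = 1/52412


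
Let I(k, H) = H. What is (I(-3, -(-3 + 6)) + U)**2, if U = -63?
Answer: 4356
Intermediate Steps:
(I(-3, -(-3 + 6)) + U)**2 = (-(-3 + 6) - 63)**2 = (-1*3 - 63)**2 = (-3 - 63)**2 = (-66)**2 = 4356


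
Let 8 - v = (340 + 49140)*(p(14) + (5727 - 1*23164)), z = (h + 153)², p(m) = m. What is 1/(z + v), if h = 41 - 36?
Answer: 1/862115012 ≈ 1.1599e-9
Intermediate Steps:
h = 5
z = 24964 (z = (5 + 153)² = 158² = 24964)
v = 862090048 (v = 8 - (340 + 49140)*(14 + (5727 - 1*23164)) = 8 - 49480*(14 + (5727 - 23164)) = 8 - 49480*(14 - 17437) = 8 - 49480*(-17423) = 8 - 1*(-862090040) = 8 + 862090040 = 862090048)
1/(z + v) = 1/(24964 + 862090048) = 1/862115012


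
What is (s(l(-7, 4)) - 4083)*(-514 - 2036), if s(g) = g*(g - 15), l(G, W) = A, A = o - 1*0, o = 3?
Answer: 10503450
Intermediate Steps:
A = 3 (A = 3 - 1*0 = 3 + 0 = 3)
l(G, W) = 3
s(g) = g*(-15 + g)
(s(l(-7, 4)) - 4083)*(-514 - 2036) = (3*(-15 + 3) - 4083)*(-514 - 2036) = (3*(-12) - 4083)*(-2550) = (-36 - 4083)*(-2550) = -4119*(-2550) = 10503450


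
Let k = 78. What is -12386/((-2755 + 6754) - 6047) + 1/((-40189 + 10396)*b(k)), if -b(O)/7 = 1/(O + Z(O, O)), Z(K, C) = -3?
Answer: 430544381/71185408 ≈ 6.0482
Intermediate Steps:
b(O) = -7/(-3 + O) (b(O) = -7/(O - 3) = -7/(-3 + O))
-12386/((-2755 + 6754) - 6047) + 1/((-40189 + 10396)*b(k)) = -12386/((-2755 + 6754) - 6047) + 1/((-40189 + 10396)*((-7/(-3 + 78)))) = -12386/(3999 - 6047) + 1/((-29793)*((-7/75))) = -12386/(-2048) - 1/(29793*((-7*1/75))) = -12386*(-1/2048) - 1/(29793*(-7/75)) = 6193/1024 - 1/29793*(-75/7) = 6193/1024 + 25/69517 = 430544381/71185408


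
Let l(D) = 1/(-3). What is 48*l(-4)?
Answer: -16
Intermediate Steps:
l(D) = -⅓
48*l(-4) = 48*(-⅓) = -16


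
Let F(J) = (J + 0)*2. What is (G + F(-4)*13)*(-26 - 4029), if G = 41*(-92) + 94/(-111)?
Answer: 1744988150/111 ≈ 1.5721e+7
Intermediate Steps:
F(J) = 2*J (F(J) = J*2 = 2*J)
G = -418786/111 (G = -3772 + 94*(-1/111) = -3772 - 94/111 = -418786/111 ≈ -3772.8)
(G + F(-4)*13)*(-26 - 4029) = (-418786/111 + (2*(-4))*13)*(-26 - 4029) = (-418786/111 - 8*13)*(-4055) = (-418786/111 - 104)*(-4055) = -430330/111*(-4055) = 1744988150/111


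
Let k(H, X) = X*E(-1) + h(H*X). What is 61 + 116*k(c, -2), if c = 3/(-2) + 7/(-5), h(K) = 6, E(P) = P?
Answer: 989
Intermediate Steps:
c = -29/10 (c = 3*(-½) + 7*(-⅕) = -3/2 - 7/5 = -29/10 ≈ -2.9000)
k(H, X) = 6 - X (k(H, X) = X*(-1) + 6 = -X + 6 = 6 - X)
61 + 116*k(c, -2) = 61 + 116*(6 - 1*(-2)) = 61 + 116*(6 + 2) = 61 + 116*8 = 61 + 928 = 989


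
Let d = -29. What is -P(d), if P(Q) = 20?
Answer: -20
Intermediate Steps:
-P(d) = -1*20 = -20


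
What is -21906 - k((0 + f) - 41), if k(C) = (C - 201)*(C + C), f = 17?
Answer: -32706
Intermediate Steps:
k(C) = 2*C*(-201 + C) (k(C) = (-201 + C)*(2*C) = 2*C*(-201 + C))
-21906 - k((0 + f) - 41) = -21906 - 2*((0 + 17) - 41)*(-201 + ((0 + 17) - 41)) = -21906 - 2*(17 - 41)*(-201 + (17 - 41)) = -21906 - 2*(-24)*(-201 - 24) = -21906 - 2*(-24)*(-225) = -21906 - 1*10800 = -21906 - 10800 = -32706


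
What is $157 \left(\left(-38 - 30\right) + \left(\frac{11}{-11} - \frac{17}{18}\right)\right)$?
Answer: $- \frac{197663}{18} \approx -10981.0$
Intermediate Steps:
$157 \left(\left(-38 - 30\right) + \left(\frac{11}{-11} - \frac{17}{18}\right)\right) = 157 \left(-68 + \left(11 \left(- \frac{1}{11}\right) - \frac{17}{18}\right)\right) = 157 \left(-68 - \frac{35}{18}\right) = 157 \left(- \frac{1259}{18}\right) = - \frac{197663}{18}$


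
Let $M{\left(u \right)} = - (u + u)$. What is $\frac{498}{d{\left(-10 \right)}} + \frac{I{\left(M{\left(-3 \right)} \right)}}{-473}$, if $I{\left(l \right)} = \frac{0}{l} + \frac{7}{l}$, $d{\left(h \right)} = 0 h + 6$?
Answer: $\frac{235547}{2838} \approx 82.998$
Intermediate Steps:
$d{\left(h \right)} = 6$ ($d{\left(h \right)} = 0 + 6 = 6$)
$M{\left(u \right)} = - 2 u$
$I{\left(l \right)} = \frac{7}{l}$ ($I{\left(l \right)} = 0 + \frac{7}{l} = \frac{7}{l}$)
$\frac{498}{d{\left(-10 \right)}} + \frac{I{\left(M{\left(-3 \right)} \right)}}{-473} = \frac{498}{6} + \frac{7 \frac{1}{\left(-2\right) \left(-3\right)}}{-473} = 498 \cdot \frac{1}{6} + \frac{7}{6} \left(- \frac{1}{473}\right) = 83 + 7 \cdot \frac{1}{6} \left(- \frac{1}{473}\right) = 83 + \frac{7}{6} \left(- \frac{1}{473}\right) = 83 - \frac{7}{2838} = \frac{235547}{2838}$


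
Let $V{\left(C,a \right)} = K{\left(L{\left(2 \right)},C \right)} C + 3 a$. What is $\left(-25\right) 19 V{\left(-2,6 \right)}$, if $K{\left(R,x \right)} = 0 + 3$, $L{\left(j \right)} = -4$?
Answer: $-5700$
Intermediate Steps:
$K{\left(R,x \right)} = 3$
$V{\left(C,a \right)} = 3 C + 3 a$
$\left(-25\right) 19 V{\left(-2,6 \right)} = \left(-25\right) 19 \left(3 \left(-2\right) + 3 \cdot 6\right) = - 475 \left(-6 + 18\right) = \left(-475\right) 12 = -5700$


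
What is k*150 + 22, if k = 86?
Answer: 12922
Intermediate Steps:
k*150 + 22 = 86*150 + 22 = 12900 + 22 = 12922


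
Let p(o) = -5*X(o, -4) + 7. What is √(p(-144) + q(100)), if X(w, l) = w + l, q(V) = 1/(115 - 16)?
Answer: √813494/33 ≈ 27.331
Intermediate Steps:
q(V) = 1/99
X(w, l) = l + w
p(o) = 27 - 5*o (p(o) = -5*(-4 + o) + 7 = (20 - 5*o) + 7 = 27 - 5*o)
√(p(-144) + q(100)) = √((27 - 5*(-144)) + 1/99) = √((27 + 720) + 1/99) = √(747 + 1/99) = √(73954/99) = √813494/33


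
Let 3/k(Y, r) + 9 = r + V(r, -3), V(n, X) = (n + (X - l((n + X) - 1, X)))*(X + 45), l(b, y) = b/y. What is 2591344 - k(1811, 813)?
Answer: 119590525597/46150 ≈ 2.5913e+6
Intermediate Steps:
V(n, X) = (45 + X)*(X + n - (-1 + X + n)/X) (V(n, X) = (n + (X - ((n + X) - 1)/X))*(X + 45) = (n + (X - ((X + n) - 1)/X))*(45 + X) = (n + (X - (-1 + X + n)/X))*(45 + X) = (X + n - (-1 + X + n)/X)*(45 + X) = (45 + X)*(X + n - (-1 + X + n)/X))
k(Y, r) = 3/(-191 + 57*r) (k(Y, r) = 3/(-9 + (r + (-44 + (-3)² + 44*(-3) + 44*r + 45/(-3) - 3*r - 45*r/(-3)))) = 3/(-9 + (r + (-44 + 9 - 132 + 44*r + 45*(-⅓) - 3*r - 45*r*(-⅓)))) = 3/(-9 + (r + (-44 + 9 - 132 + 44*r - 15 - 3*r + 15*r))) = 3/(-9 + (r + (-182 + 56*r))) = 3/(-9 + (-182 + 57*r)) = 3/(-191 + 57*r))
2591344 - k(1811, 813) = 2591344 - 3/(-191 + 57*813) = 2591344 - 3/(-191 + 46341) = 2591344 - 3/46150 = 119590525597/46150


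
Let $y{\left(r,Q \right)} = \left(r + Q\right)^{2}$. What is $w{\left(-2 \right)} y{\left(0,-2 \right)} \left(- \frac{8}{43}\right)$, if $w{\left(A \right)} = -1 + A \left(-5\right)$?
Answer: $- \frac{288}{43} \approx -6.6977$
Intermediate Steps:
$y{\left(r,Q \right)} = \left(Q + r\right)^{2}$
$w{\left(A \right)} = -1 - 5 A$
$w{\left(-2 \right)} y{\left(0,-2 \right)} \left(- \frac{8}{43}\right) = \left(-1 - -10\right) \left(-2 + 0\right)^{2} \left(- \frac{8}{43}\right) = \left(-1 + 10\right) \left(-2\right)^{2} \left(\left(-8\right) \frac{1}{43}\right) = 9 \cdot 4 \left(- \frac{8}{43}\right) = 36 \left(- \frac{8}{43}\right) = - \frac{288}{43}$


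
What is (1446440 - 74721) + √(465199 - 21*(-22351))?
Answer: 1371719 + 13*√5530 ≈ 1.3727e+6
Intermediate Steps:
(1446440 - 74721) + √(465199 - 21*(-22351)) = 1371719 + √(465199 + 469371) = 1371719 + √934570 = 1371719 + 13*√5530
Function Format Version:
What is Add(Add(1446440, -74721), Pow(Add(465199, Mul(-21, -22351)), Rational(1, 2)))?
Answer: Add(1371719, Mul(13, Pow(5530, Rational(1, 2)))) ≈ 1.3727e+6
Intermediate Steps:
Add(Add(1446440, -74721), Pow(Add(465199, Mul(-21, -22351)), Rational(1, 2))) = Add(1371719, Pow(Add(465199, 469371), Rational(1, 2))) = Add(1371719, Pow(934570, Rational(1, 2))) = Add(1371719, Mul(13, Pow(5530, Rational(1, 2))))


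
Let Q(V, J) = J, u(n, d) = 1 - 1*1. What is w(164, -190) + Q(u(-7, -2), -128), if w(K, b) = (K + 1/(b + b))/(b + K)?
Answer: -1326959/9880 ≈ -134.31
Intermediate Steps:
u(n, d) = 0 (u(n, d) = 1 - 1 = 0)
w(K, b) = (K + 1/(2*b))/(K + b)
w(164, -190) + Q(u(-7, -2), -128) = (1/2 + 164*(-190))/((-190)*(164 - 190)) - 128 = -1/190*(1/2 - 31160)/(-26) - 128 = -1/190*(-1/26)*(-62319/2) - 128 = -62319/9880 - 128 = -1326959/9880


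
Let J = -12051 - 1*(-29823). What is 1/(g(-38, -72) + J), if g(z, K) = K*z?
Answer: 1/20508 ≈ 4.8761e-5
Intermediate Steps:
J = 17772 (J = -12051 + 29823 = 17772)
1/(g(-38, -72) + J) = 1/(-72*(-38) + 17772) = 1/(2736 + 17772) = 1/20508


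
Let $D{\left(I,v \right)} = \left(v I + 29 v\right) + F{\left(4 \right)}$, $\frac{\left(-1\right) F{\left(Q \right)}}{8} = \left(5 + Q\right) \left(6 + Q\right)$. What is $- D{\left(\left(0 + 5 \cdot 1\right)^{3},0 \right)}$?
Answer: $720$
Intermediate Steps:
$F{\left(Q \right)} = - 8 \left(5 + Q\right) \left(6 + Q\right)$
$D{\left(I,v \right)} = -720 + 29 v + I v$ ($D{\left(I,v \right)} = \left(v I + 29 v\right) - \left(592 + 128\right) = \left(I v + 29 v\right) - 720 = \left(29 v + I v\right) - 720 = -720 + 29 v + I v$)
$- D{\left(\left(0 + 5 \cdot 1\right)^{3},0 \right)} = - (-720 + 29 \cdot 0 + \left(0 + 5 \cdot 1\right)^{3} \cdot 0) = - (-720 + 0 + \left(0 + 5\right)^{3} \cdot 0) = - (-720 + 0 + 5^{3} \cdot 0) = - (-720 + 0 + 125 \cdot 0) = - (-720 + 0 + 0) = \left(-1\right) \left(-720\right) = 720$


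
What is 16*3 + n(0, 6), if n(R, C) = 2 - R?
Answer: 50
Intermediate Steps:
16*3 + n(0, 6) = 16*3 + (2 - 1*0) = 48 + (2 + 0) = 48 + 2 = 50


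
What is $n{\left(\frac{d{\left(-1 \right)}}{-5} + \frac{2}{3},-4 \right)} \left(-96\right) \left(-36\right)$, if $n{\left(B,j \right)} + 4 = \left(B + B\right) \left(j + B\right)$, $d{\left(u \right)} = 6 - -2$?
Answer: $\frac{450048}{25} \approx 18002.0$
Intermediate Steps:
$d{\left(u \right)} = 8$ ($d{\left(u \right)} = 6 + 2 = 8$)
$n{\left(B,j \right)} = -4 + 2 B \left(B + j\right)$ ($n{\left(B,j \right)} = -4 + \left(B + B\right) \left(j + B\right) = -4 + 2 B \left(B + j\right)$)
$n{\left(\frac{d{\left(-1 \right)}}{-5} + \frac{2}{3},-4 \right)} \left(-96\right) \left(-36\right) = \left(-4 + 2 \left(\frac{8}{-5} + \frac{2}{3}\right)^{2} + 2 \left(\frac{8}{-5} + \frac{2}{3}\right) \left(-4\right)\right) \left(-96\right) \left(-36\right) = \left(-4 + 2 \left(8 \left(- \frac{1}{5}\right) + 2 \cdot \frac{1}{3}\right)^{2} + 2 \left(8 \left(- \frac{1}{5}\right) + 2 \cdot \frac{1}{3}\right) \left(-4\right)\right) \left(-96\right) \left(-36\right) = \left(-4 + 2 \left(- \frac{8}{5} + \frac{2}{3}\right)^{2} + 2 \left(- \frac{8}{5} + \frac{2}{3}\right) \left(-4\right)\right) \left(-96\right) \left(-36\right) = \left(-4 + 2 \left(- \frac{14}{15}\right)^{2} + 2 \left(- \frac{14}{15}\right) \left(-4\right)\right) \left(-96\right) \left(-36\right) = \left(-4 + 2 \cdot \frac{196}{225} + \frac{112}{15}\right) \left(-96\right) \left(-36\right) = \left(-4 + \frac{392}{225} + \frac{112}{15}\right) \left(-96\right) \left(-36\right) = \frac{1172}{225} \left(-96\right) \left(-36\right) = \left(- \frac{37504}{75}\right) \left(-36\right) = \frac{450048}{25}$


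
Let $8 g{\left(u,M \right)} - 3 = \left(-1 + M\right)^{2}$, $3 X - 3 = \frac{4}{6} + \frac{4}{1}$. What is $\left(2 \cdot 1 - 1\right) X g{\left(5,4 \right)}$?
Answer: $\frac{23}{6} \approx 3.8333$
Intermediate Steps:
$X = \frac{23}{9}$ ($X = 1 + \frac{\frac{4}{6} + \frac{4}{1}}{3} = 1 + \frac{4 \cdot \frac{1}{6} + 4 \cdot 1}{3} = 1 + \frac{\frac{2}{3} + 4}{3} = 1 + \frac{1}{3} \cdot \frac{14}{3} = 1 + \frac{14}{9} = \frac{23}{9} \approx 2.5556$)
$g{\left(u,M \right)} = \frac{3}{8} + \frac{\left(-1 + M\right)^{2}}{8}$
$\left(2 \cdot 1 - 1\right) X g{\left(5,4 \right)} = \left(2 \cdot 1 - 1\right) \frac{23}{9} \left(\frac{3}{8} + \frac{\left(-1 + 4\right)^{2}}{8}\right) = \left(2 - 1\right) \frac{23}{9} \left(\frac{3}{8} + \frac{3^{2}}{8}\right) = 1 \cdot \frac{23}{9} \left(\frac{3}{8} + \frac{1}{8} \cdot 9\right) = \frac{23 \left(\frac{3}{8} + \frac{9}{8}\right)}{9} = \frac{23}{9} \cdot \frac{3}{2} = \frac{23}{6}$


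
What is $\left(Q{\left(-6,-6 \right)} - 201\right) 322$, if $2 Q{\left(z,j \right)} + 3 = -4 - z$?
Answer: $-64883$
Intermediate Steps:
$Q{\left(z,j \right)} = - \frac{7}{2} - \frac{z}{2}$ ($Q{\left(z,j \right)} = - \frac{3}{2} + \frac{-4 - z}{2} = - \frac{3}{2} - \left(2 + \frac{z}{2}\right) = - \frac{7}{2} - \frac{z}{2}$)
$\left(Q{\left(-6,-6 \right)} - 201\right) 322 = \left(\left(- \frac{7}{2} - -3\right) - 201\right) 322 = \left(\left(- \frac{7}{2} + 3\right) - 201\right) 322 = \left(- \frac{1}{2} - 201\right) 322 = \left(- \frac{403}{2}\right) 322 = -64883$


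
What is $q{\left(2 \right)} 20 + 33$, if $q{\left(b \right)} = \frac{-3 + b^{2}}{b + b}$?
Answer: $38$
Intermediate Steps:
$q{\left(b \right)} = \frac{-3 + b^{2}}{2 b}$
$q{\left(2 \right)} 20 + 33 = \frac{-3 + 2^{2}}{2 \cdot 2} \cdot 20 + 33 = \frac{1}{2} \cdot \frac{1}{2} \left(-3 + 4\right) 20 + 33 = \frac{1}{2} \cdot \frac{1}{2} \cdot 1 \cdot 20 + 33 = \frac{1}{4} \cdot 20 + 33 = 5 + 33 = 38$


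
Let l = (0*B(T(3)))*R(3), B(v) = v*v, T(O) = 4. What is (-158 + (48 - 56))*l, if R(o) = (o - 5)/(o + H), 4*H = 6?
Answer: 0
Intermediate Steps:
H = 3/2 (H = (1/4)*6 = 3/2 ≈ 1.5000)
R(o) = (-5 + o)/(3/2 + o) (R(o) = (o - 5)/(o + 3/2) = (-5 + o)/(3/2 + o))
B(v) = v**2
l = 0 (l = (0*4**2)*(2*(-5 + 3)/(3 + 2*3)) = (0*16)*(2*(-2)/(3 + 6)) = 0*(2*(-2)/9) = 0*(2*(1/9)*(-2)) = 0*(-4/9) = 0)
(-158 + (48 - 56))*l = (-158 + (48 - 56))*0 = (-158 - 8)*0 = -166*0 = 0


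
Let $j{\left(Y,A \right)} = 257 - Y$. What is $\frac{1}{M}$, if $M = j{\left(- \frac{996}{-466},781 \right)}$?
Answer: $\frac{233}{59383} \approx 0.0039237$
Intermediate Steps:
$M = \frac{59383}{233}$ ($M = 257 - - \frac{996}{-466} = 257 - \left(-996\right) \left(- \frac{1}{466}\right) = 257 - \frac{498}{233} = \frac{59383}{233} \approx 254.86$)
$\frac{1}{M} = \frac{1}{\frac{59383}{233}} = \frac{233}{59383}$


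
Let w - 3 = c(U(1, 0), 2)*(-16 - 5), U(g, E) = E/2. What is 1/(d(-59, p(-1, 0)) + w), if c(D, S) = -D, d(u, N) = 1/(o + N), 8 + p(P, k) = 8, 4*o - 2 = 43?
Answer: 45/139 ≈ 0.32374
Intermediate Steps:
o = 45/4 (o = ½ + (¼)*43 = ½ + 43/4 = 45/4 ≈ 11.250)
p(P, k) = 0 (p(P, k) = -8 + 8 = 0)
U(g, E) = E/2 (U(g, E) = E*(½) = E/2)
d(u, N) = 1/(45/4 + N)
w = 3 (w = 3 + (-0/2)*(-16 - 5) = 3 - 1*0*(-21) = 3 + 0*(-21) = 3 + 0 = 3)
1/(d(-59, p(-1, 0)) + w) = 1/(4/(45 + 4*0) + 3) = 1/(4/(45 + 0) + 3) = 1/(4/45 + 3) = 1/(139/45) = 45/139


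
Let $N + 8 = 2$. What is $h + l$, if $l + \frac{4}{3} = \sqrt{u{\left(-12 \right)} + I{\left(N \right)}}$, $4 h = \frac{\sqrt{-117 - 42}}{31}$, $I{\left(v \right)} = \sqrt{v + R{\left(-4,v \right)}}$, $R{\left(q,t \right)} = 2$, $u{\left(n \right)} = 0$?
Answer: $- \frac{1}{3} + i + \frac{i \sqrt{159}}{124} \approx -0.33333 + 1.1017 i$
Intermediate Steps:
$N = -6$ ($N = -8 + 2 = -6$)
$I{\left(v \right)} = \sqrt{2 + v}$ ($I{\left(v \right)} = \sqrt{v + 2} = \sqrt{2 + v}$)
$h = \frac{i \sqrt{159}}{124}$ ($h = \frac{\sqrt{-117 - 42} \cdot \frac{1}{31}}{4} = \frac{\sqrt{-159} \cdot \frac{1}{31}}{4} = \frac{i \sqrt{159} \cdot \frac{1}{31}}{4} = \frac{\frac{1}{31} i \sqrt{159}}{4} = \frac{i \sqrt{159}}{124} \approx 0.10169 i$)
$l = - \frac{1}{3} + i$ ($l = - \frac{4}{3} + \sqrt{0 + \sqrt{2 - 6}} = - \frac{4}{3} + \sqrt{0 + \sqrt{-4}} = - \frac{4}{3} + \sqrt{0 + 2 i} = - \frac{4}{3} + \sqrt{2 i} = - \frac{4}{3} + \left(1 + i\right) = - \frac{1}{3} + i \approx -0.33333 + 1.0 i$)
$h + l = \frac{i \sqrt{159}}{124} - \left(\frac{1}{3} - i\right) = - \frac{1}{3} + i + \frac{i \sqrt{159}}{124}$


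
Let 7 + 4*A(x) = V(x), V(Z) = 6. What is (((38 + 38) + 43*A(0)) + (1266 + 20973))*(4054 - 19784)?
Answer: -701691705/2 ≈ -3.5085e+8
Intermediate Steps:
A(x) = -1/4 (A(x) = -7/4 + (1/4)*6 = -7/4 + 3/2 = -1/4)
(((38 + 38) + 43*A(0)) + (1266 + 20973))*(4054 - 19784) = (((38 + 38) + 43*(-1/4)) + (1266 + 20973))*(4054 - 19784) = ((76 - 43/4) + 22239)*(-15730) = (261/4 + 22239)*(-15730) = (89217/4)*(-15730) = -701691705/2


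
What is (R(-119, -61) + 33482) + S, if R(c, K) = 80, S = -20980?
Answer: 12582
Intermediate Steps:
(R(-119, -61) + 33482) + S = (80 + 33482) - 20980 = 33562 - 20980 = 12582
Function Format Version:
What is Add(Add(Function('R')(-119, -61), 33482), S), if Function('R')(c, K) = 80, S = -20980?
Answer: 12582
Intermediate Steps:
Add(Add(Function('R')(-119, -61), 33482), S) = Add(Add(80, 33482), -20980) = Add(33562, -20980) = 12582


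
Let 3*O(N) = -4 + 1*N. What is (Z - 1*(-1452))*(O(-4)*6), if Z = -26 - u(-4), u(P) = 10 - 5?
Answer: -22736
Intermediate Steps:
u(P) = 5
O(N) = -4/3 + N/3 (O(N) = (-4 + 1*N)/3 = (-4 + N)/3 = -4/3 + N/3)
Z = -31 (Z = -26 - 1*5 = -26 - 5 = -31)
(Z - 1*(-1452))*(O(-4)*6) = (-31 - 1*(-1452))*((-4/3 + (⅓)*(-4))*6) = (-31 + 1452)*((-4/3 - 4/3)*6) = 1421*(-8/3*6) = 1421*(-16) = -22736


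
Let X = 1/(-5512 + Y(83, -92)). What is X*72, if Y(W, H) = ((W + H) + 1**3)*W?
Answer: -9/772 ≈ -0.011658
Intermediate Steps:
Y(W, H) = W*(1 + H + W) (Y(W, H) = ((H + W) + 1)*W = (1 + H + W)*W = W*(1 + H + W))
X = -1/6176 (X = 1/(-5512 + 83*(1 - 92 + 83)) = 1/(-5512 + 83*(-8)) = 1/(-5512 - 664) = 1/(-6176) = -1/6176 ≈ -0.00016192)
X*72 = -1/6176*72 = -9/772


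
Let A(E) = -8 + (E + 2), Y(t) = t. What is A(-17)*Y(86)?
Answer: -1978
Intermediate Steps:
A(E) = -6 + E (A(E) = -8 + (2 + E) = -6 + E)
A(-17)*Y(86) = (-6 - 17)*86 = -23*86 = -1978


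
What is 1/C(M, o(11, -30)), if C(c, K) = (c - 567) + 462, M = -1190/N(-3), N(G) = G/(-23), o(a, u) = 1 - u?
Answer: -3/27685 ≈ -0.00010836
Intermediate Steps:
N(G) = -G/23 (N(G) = G*(-1/23) = -G/23)
M = -27370/3 (M = -1190/((-1/23*(-3))) = -1190/3/23 = -1190*23/3 = -27370/3 ≈ -9123.3)
C(c, K) = -105 + c (C(c, K) = (-567 + c) + 462 = -105 + c)
1/C(M, o(11, -30)) = 1/(-105 - 27370/3) = 1/(-27685/3) = -3/27685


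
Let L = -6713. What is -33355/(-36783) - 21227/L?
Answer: 1004704856/246924279 ≈ 4.0689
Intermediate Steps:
-33355/(-36783) - 21227/L = -33355/(-36783) - 21227/(-6713) = -33355*(-1/36783) - 21227*(-1/6713) = 33355/36783 + 21227/6713 = 1004704856/246924279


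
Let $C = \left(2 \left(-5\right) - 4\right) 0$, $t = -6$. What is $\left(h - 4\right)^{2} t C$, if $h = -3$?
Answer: $0$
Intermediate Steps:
$C = 0$ ($C = \left(-10 - 4\right) 0 = \left(-14\right) 0 = 0$)
$\left(h - 4\right)^{2} t C = \left(-3 - 4\right)^{2} \left(-6\right) 0 = \left(-7\right)^{2} \left(-6\right) 0 = 49 \left(-6\right) 0 = \left(-294\right) 0 = 0$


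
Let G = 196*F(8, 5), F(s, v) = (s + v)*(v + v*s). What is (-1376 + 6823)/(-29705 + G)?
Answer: 419/6535 ≈ 0.064116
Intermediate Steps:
F(s, v) = (s + v)*(v + s*v)
G = 114660 (G = 196*(5*(8 + 5 + 8² + 8*5)) = 196*(5*(8 + 5 + 64 + 40)) = 196*(5*117) = 196*585 = 114660)
(-1376 + 6823)/(-29705 + G) = (-1376 + 6823)/(-29705 + 114660) = 5447/84955 = 5447*(1/84955) = 419/6535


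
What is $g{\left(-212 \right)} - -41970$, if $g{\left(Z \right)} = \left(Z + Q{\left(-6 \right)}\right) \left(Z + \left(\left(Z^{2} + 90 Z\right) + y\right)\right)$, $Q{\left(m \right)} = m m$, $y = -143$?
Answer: $-4447614$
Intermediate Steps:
$Q{\left(m \right)} = m^{2}$
$g{\left(Z \right)} = \left(36 + Z\right) \left(-143 + Z^{2} + 91 Z\right)$ ($g{\left(Z \right)} = \left(Z + \left(-6\right)^{2}\right) \left(Z - \left(143 - Z^{2} - 90 Z\right)\right) = \left(Z + 36\right) \left(Z + \left(-143 + Z^{2} + 90 Z\right)\right) = \left(36 + Z\right) \left(-143 + Z^{2} + 91 Z\right)$)
$g{\left(-212 \right)} - -41970 = \left(-5148 + \left(-212\right)^{3} + 127 \left(-212\right)^{2} + 3133 \left(-212\right)\right) - -41970 = \left(-5148 - 9528128 + 127 \cdot 44944 - 664196\right) + 41970 = \left(-5148 - 9528128 + 5707888 - 664196\right) + 41970 = -4489584 + 41970 = -4447614$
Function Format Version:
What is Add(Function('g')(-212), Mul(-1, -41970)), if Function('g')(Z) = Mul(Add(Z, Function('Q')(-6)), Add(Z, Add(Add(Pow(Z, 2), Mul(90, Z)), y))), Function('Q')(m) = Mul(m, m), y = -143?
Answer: -4447614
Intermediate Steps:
Function('Q')(m) = Pow(m, 2)
Function('g')(Z) = Mul(Add(36, Z), Add(-143, Pow(Z, 2), Mul(91, Z))) (Function('g')(Z) = Mul(Add(Z, Pow(-6, 2)), Add(Z, Add(Add(Pow(Z, 2), Mul(90, Z)), -143))) = Mul(Add(Z, 36), Add(Z, Add(-143, Pow(Z, 2), Mul(90, Z)))) = Mul(Add(36, Z), Add(-143, Pow(Z, 2), Mul(91, Z))))
Add(Function('g')(-212), Mul(-1, -41970)) = Add(Add(-5148, Pow(-212, 3), Mul(127, Pow(-212, 2)), Mul(3133, -212)), Mul(-1, -41970)) = Add(Add(-5148, -9528128, Mul(127, 44944), -664196), 41970) = Add(Add(-5148, -9528128, 5707888, -664196), 41970) = Add(-4489584, 41970) = -4447614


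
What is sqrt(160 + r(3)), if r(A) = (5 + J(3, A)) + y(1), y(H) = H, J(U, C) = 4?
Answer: sqrt(170) ≈ 13.038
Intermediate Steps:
r(A) = 10 (r(A) = (5 + 4) + 1 = 9 + 1 = 10)
sqrt(160 + r(3)) = sqrt(160 + 10) = sqrt(170)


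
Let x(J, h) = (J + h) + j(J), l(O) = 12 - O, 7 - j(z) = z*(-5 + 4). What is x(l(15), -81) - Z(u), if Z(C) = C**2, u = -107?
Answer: -11529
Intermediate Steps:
j(z) = 7 + z (j(z) = 7 - z*(-5 + 4) = 7 - z*(-1) = 7 - (-1)*z = 7 + z)
x(J, h) = 7 + h + 2*J (x(J, h) = (J + h) + (7 + J) = 7 + h + 2*J)
x(l(15), -81) - Z(u) = (7 - 81 + 2*(12 - 1*15)) - 1*(-107)**2 = (7 - 81 + 2*(12 - 15)) - 1*11449 = (7 - 81 + 2*(-3)) - 11449 = (7 - 81 - 6) - 11449 = -80 - 11449 = -11529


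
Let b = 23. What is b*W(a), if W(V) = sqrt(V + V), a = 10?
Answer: 46*sqrt(5) ≈ 102.86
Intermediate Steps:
W(V) = sqrt(2)*sqrt(V) (W(V) = sqrt(2*V) = sqrt(2)*sqrt(V))
b*W(a) = 23*(sqrt(2)*sqrt(10)) = 23*(2*sqrt(5)) = 46*sqrt(5)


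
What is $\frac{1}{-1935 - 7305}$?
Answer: $- \frac{1}{9240} \approx -0.00010823$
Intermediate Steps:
$\frac{1}{-1935 - 7305} = \frac{1}{-9240} = - \frac{1}{9240}$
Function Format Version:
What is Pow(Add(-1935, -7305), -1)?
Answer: Rational(-1, 9240) ≈ -0.00010823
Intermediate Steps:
Pow(Add(-1935, -7305), -1) = Pow(-9240, -1) = Rational(-1, 9240)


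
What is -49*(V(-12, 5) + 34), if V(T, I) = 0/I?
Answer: -1666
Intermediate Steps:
V(T, I) = 0
-49*(V(-12, 5) + 34) = -49*(0 + 34) = -49*34 = -1666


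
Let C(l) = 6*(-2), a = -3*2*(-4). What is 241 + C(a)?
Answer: 229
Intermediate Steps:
a = 24 (a = -6*(-4) = 24)
C(l) = -12
241 + C(a) = 241 - 12 = 229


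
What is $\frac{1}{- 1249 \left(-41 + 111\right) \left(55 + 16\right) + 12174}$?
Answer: $- \frac{1}{6195356} \approx -1.6141 \cdot 10^{-7}$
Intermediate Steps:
$\frac{1}{- 1249 \left(-41 + 111\right) \left(55 + 16\right) + 12174} = \frac{1}{- 1249 \cdot 70 \cdot 71 + 12174} = \frac{1}{\left(-1249\right) 4970 + 12174} = \frac{1}{-6207530 + 12174} = \frac{1}{-6195356} = - \frac{1}{6195356}$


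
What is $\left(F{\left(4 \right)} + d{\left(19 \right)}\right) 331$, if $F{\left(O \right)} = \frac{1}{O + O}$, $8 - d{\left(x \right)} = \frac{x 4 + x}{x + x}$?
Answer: $\frac{14895}{8} \approx 1861.9$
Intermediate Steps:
$d{\left(x \right)} = \frac{11}{2}$ ($d{\left(x \right)} = 8 - \frac{x 4 + x}{x + x} = 8 - \frac{4 x + x}{2 x} = 8 - 5 x \frac{1}{2 x} = 8 - \frac{5}{2} = \frac{11}{2}$)
$F{\left(O \right)} = \frac{1}{2 O}$
$\left(F{\left(4 \right)} + d{\left(19 \right)}\right) 331 = \left(\frac{1}{2 \cdot 4} + \frac{11}{2}\right) 331 = \left(\frac{1}{2} \cdot \frac{1}{4} + \frac{11}{2}\right) 331 = \left(\frac{1}{8} + \frac{11}{2}\right) 331 = \frac{45}{8} \cdot 331 = \frac{14895}{8}$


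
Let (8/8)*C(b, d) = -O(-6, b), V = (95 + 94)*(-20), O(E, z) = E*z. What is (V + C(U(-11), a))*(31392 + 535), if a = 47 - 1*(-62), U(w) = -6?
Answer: -121833432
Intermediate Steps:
V = -3780 (V = 189*(-20) = -3780)
a = 109 (a = 47 + 62 = 109)
C(b, d) = 6*b (C(b, d) = -(-6)*b = 6*b)
(V + C(U(-11), a))*(31392 + 535) = (-3780 + 6*(-6))*(31392 + 535) = (-3780 - 36)*31927 = -3816*31927 = -121833432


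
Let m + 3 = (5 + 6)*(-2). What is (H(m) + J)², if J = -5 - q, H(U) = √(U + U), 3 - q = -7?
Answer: 175 - 150*I*√2 ≈ 175.0 - 212.13*I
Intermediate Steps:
q = 10 (q = 3 - 1*(-7) = 3 + 7 = 10)
m = -25 (m = -3 + (5 + 6)*(-2) = -3 + 11*(-2) = -3 - 22 = -25)
H(U) = √2*√U (H(U) = √(2*U) = √2*√U)
J = -15 (J = -5 - 1*10 = -5 - 10 = -15)
(H(m) + J)² = (√2*√(-25) - 15)² = (√2*(5*I) - 15)² = (5*I*√2 - 15)² = (-15 + 5*I*√2)²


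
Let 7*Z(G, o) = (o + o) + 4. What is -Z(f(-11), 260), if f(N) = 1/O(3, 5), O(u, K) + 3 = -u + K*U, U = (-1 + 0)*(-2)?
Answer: -524/7 ≈ -74.857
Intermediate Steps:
U = 2 (U = -1*(-2) = 2)
O(u, K) = -3 - u + 2*K (O(u, K) = -3 + (-u + K*2) = -3 + (-u + 2*K) = -3 - u + 2*K)
f(N) = 1/4 (f(N) = 1/(-3 - 1*3 + 2*5) = 1/(-3 - 3 + 10) = 1/4)
Z(G, o) = 4/7 + 2*o/7 (Z(G, o) = ((o + o) + 4)/7 = (2*o + 4)/7 = (4 + 2*o)/7 = 4/7 + 2*o/7)
-Z(f(-11), 260) = -(4/7 + (2/7)*260) = -(4/7 + 520/7) = -1*524/7 = -524/7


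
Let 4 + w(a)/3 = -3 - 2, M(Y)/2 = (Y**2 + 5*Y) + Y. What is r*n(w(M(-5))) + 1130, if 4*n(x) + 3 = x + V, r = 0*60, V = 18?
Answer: 1130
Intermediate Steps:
M(Y) = 2*Y**2 + 12*Y (M(Y) = 2*((Y**2 + 5*Y) + Y) = 2*(Y**2 + 6*Y) = 2*Y**2 + 12*Y)
w(a) = -27 (w(a) = -12 + 3*(-3 - 2) = -12 + 3*(-5) = -12 - 15 = -27)
r = 0
n(x) = 15/4 + x/4 (n(x) = -3/4 + (x + 18)/4 = -3/4 + (18 + x)/4 = -3/4 + (9/2 + x/4) = 15/4 + x/4)
r*n(w(M(-5))) + 1130 = 0*(15/4 + (1/4)*(-27)) + 1130 = 0*(15/4 - 27/4) + 1130 = 0*(-3) + 1130 = 0 + 1130 = 1130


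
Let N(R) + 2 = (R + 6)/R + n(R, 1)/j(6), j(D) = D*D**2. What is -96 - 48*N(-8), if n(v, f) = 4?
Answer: -116/9 ≈ -12.889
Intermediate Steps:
j(D) = D**3
N(R) = -107/54 + (6 + R)/R (N(R) = -2 + ((R + 6)/R + 4/(6**3)) = -2 + ((6 + R)/R + 4/216) = -2 + ((6 + R)/R + 4*(1/216)) = -2 + ((6 + R)/R + 1/54) = -2 + (1/54 + (6 + R)/R) = -107/54 + (6 + R)/R)
-96 - 48*N(-8) = -96 - 48*(-53/54 + 6/(-8)) = -96 - 48*(-53/54 + 6*(-1/8)) = -96 - 48*(-53/54 - 3/4) = -96 - 48*(-187/108) = -96 + 748/9 = -116/9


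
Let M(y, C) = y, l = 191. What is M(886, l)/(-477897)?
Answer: -886/477897 ≈ -0.0018540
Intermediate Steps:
M(886, l)/(-477897) = 886/(-477897) = 886*(-1/477897) = -886/477897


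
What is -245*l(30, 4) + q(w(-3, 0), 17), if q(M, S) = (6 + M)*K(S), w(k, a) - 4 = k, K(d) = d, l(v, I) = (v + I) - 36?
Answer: 609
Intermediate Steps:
l(v, I) = -36 + I + v (l(v, I) = (I + v) - 36 = -36 + I + v)
w(k, a) = 4 + k
q(M, S) = S*(6 + M) (q(M, S) = (6 + M)*S = S*(6 + M))
-245*l(30, 4) + q(w(-3, 0), 17) = -245*(-36 + 4 + 30) + 17*(6 + (4 - 3)) = -245*(-2) + 17*(6 + 1) = 490 + 17*7 = 490 + 119 = 609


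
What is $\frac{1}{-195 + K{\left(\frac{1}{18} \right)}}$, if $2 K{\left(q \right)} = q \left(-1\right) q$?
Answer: $- \frac{648}{126361} \approx -0.0051282$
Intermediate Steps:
$K{\left(q \right)} = - \frac{q^{2}}{2}$ ($K{\left(q \right)} = \frac{q \left(-1\right) q}{2} = \frac{- q q}{2} = \frac{\left(-1\right) q^{2}}{2} = - \frac{q^{2}}{2}$)
$\frac{1}{-195 + K{\left(\frac{1}{18} \right)}} = \frac{1}{-195 - \frac{\left(\frac{1}{18}\right)^{2}}{2}} = \frac{1}{-195 - \frac{1}{2 \cdot 324}} = \frac{1}{-195 - \frac{1}{648}} = \frac{1}{- \frac{126361}{648}} = - \frac{648}{126361}$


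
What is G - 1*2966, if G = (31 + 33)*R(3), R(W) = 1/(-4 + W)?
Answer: -3030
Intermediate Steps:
G = -64 (G = (31 + 33)/(-4 + 3) = 64/(-1) = 64*(-1) = -64)
G - 1*2966 = -64 - 1*2966 = -64 - 2966 = -3030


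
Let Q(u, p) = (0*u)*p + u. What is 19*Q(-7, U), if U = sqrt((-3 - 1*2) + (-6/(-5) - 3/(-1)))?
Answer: -133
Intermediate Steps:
U = 2*I*sqrt(5)/5 (U = sqrt((-3 - 2) + (-6*(-1/5) - 3*(-1))) = sqrt(-5 + (6/5 + 3)) = sqrt(-5 + 21/5) = sqrt(-4/5) = 2*I*sqrt(5)/5 ≈ 0.89443*I)
Q(u, p) = u (Q(u, p) = 0*p + u = 0 + u = u)
19*Q(-7, U) = 19*(-7) = -133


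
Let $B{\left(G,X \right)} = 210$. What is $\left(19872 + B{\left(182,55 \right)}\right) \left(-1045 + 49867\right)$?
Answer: $980443404$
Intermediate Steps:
$\left(19872 + B{\left(182,55 \right)}\right) \left(-1045 + 49867\right) = \left(19872 + 210\right) \left(-1045 + 49867\right) = 20082 \cdot 48822 = 980443404$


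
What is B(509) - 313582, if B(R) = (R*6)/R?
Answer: -313576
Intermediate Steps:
B(R) = 6 (B(R) = (6*R)/R = 6)
B(509) - 313582 = 6 - 313582 = -313576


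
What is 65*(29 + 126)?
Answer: 10075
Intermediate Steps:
65*(29 + 126) = 65*155 = 10075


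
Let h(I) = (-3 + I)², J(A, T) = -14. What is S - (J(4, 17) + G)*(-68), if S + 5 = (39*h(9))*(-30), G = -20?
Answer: -44437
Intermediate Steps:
S = -42125 (S = -5 + (39*(-3 + 9)²)*(-30) = -5 + (39*6²)*(-30) = -5 + (39*36)*(-30) = -5 + 1404*(-30) = -5 - 42120 = -42125)
S - (J(4, 17) + G)*(-68) = -42125 - (-14 - 20)*(-68) = -42125 - (-34)*(-68) = -42125 - 1*2312 = -42125 - 2312 = -44437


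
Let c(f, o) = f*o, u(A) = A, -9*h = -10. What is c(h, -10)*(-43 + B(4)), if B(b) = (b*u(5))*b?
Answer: -3700/9 ≈ -411.11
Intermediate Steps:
h = 10/9 (h = -⅑*(-10) = 10/9 ≈ 1.1111)
B(b) = 5*b² (B(b) = (b*5)*b = (5*b)*b = 5*b²)
c(h, -10)*(-43 + B(4)) = ((10/9)*(-10))*(-43 + 5*4²) = -100*(-43 + 5*16)/9 = -100*(-43 + 80)/9 = -100/9*37 = -3700/9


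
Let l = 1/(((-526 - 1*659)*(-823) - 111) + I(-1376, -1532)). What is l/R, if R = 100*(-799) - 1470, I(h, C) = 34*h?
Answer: -1/75540653200 ≈ -1.3238e-11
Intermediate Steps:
R = -81370 (R = -79900 - 1470 = -81370)
l = 1/928360 (l = 1/(((-526 - 1*659)*(-823) - 111) + 34*(-1376)) = 1/(((-526 - 659)*(-823) - 111) - 46784) = 1/((-1185*(-823) - 111) - 46784) = 1/((975255 - 111) - 46784) = 1/(975144 - 46784) = 1/928360 ≈ 1.0772e-6)
l/R = (1/928360)/(-81370) = (1/928360)*(-1/81370) = -1/75540653200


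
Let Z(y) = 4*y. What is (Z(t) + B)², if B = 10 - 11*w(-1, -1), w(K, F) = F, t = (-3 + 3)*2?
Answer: 441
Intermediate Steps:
t = 0 (t = 0*2 = 0)
B = 21 (B = 10 - 11*(-1) = 10 + 11 = 21)
(Z(t) + B)² = (4*0 + 21)² = (0 + 21)² = 21² = 441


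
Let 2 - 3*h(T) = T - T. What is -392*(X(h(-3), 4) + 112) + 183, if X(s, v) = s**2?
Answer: -395057/9 ≈ -43895.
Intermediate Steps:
h(T) = 2/3 (h(T) = 2/3 - (T - T)/3 = 2/3 - 1/3*0 = 2/3 + 0 = 2/3)
-392*(X(h(-3), 4) + 112) + 183 = -392*((2/3)**2 + 112) + 183 = -392*(4/9 + 112) + 183 = -392*1012/9 + 183 = -396704/9 + 183 = -395057/9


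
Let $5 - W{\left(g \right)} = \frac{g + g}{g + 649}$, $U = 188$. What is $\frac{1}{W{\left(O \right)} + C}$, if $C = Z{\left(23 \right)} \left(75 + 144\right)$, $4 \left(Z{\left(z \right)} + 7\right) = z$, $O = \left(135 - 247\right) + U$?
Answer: $- \frac{2900}{779983} \approx -0.003718$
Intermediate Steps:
$O = 76$ ($O = \left(135 - 247\right) + 188 = -112 + 188 = 76$)
$W{\left(g \right)} = 5 - \frac{2 g}{649 + g}$ ($W{\left(g \right)} = 5 - \frac{g + g}{g + 649} = 5 - \frac{2 g}{649 + g}$)
$Z{\left(z \right)} = -7 + \frac{z}{4}$
$C = - \frac{1095}{4}$ ($C = \left(-7 + \frac{1}{4} \cdot 23\right) \left(75 + 144\right) = \left(-7 + \frac{23}{4}\right) 219 = \left(- \frac{5}{4}\right) 219 = - \frac{1095}{4} \approx -273.75$)
$\frac{1}{W{\left(O \right)} + C} = \frac{1}{\frac{3245 + 3 \cdot 76}{649 + 76} - \frac{1095}{4}} = \frac{1}{\frac{3245 + 228}{725} - \frac{1095}{4}} = \frac{1}{\frac{1}{725} \cdot 3473 - \frac{1095}{4}} = \frac{1}{\frac{3473}{725} - \frac{1095}{4}} = \frac{1}{- \frac{779983}{2900}} = - \frac{2900}{779983}$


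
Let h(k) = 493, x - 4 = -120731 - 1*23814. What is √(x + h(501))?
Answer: 4*I*√9003 ≈ 379.54*I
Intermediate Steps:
x = -144541 (x = 4 + (-120731 - 1*23814) = 4 + (-120731 - 23814) = 4 - 144545 = -144541)
√(x + h(501)) = √(-144541 + 493) = √(-144048) = 4*I*√9003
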